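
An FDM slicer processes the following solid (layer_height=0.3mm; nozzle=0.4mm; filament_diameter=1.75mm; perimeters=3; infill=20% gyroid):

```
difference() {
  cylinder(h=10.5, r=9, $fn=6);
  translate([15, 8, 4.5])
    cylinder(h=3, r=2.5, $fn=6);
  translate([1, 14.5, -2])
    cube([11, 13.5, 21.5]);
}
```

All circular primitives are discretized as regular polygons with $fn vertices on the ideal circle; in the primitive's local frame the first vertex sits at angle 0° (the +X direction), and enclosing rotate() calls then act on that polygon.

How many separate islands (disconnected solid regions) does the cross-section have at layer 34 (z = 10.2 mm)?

1

At z = 10.2 mm: the r=9 cylinder contributes a regular 6-gon of circumradius 9; the cylinder at (15, 8) is not intersected at this z (z outside [4.5, 7.5]); the cube at (1, 14.5) is present — its section is the full 11×13.5 rectangle; Subtracting the remaining from the first: starting from the r=9 cylinder, the 11×13.5 cube at (1, 14.5) misses the remaining region (no effect) — 1 connected region. Overall, the cross-section is a single solid region. Island count = 1.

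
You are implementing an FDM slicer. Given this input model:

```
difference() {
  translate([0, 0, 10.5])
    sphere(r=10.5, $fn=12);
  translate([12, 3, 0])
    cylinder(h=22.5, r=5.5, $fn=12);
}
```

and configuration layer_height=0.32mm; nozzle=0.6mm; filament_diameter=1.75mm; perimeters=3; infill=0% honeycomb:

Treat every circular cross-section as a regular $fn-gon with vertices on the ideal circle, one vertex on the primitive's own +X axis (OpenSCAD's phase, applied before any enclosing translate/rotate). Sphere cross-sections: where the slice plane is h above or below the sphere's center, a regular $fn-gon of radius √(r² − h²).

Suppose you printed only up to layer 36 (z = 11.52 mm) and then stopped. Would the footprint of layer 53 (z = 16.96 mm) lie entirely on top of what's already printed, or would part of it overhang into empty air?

entirely on top

Compare the two slices. At z = 11.52: the r=10.5 sphere slices to a regular 12-gon of circumradius 10.450 (√(r²−h²) with h=1.02 from center) (area = (12/2)·10.450²·sin(360°/12) = 327.63 mm²); the r=5.5 cylinder at (12, 3) contributes a regular 12-gon of circumradius 5.5 (area = (12/2)·5.500²·sin(360°/12) = 90.75 mm²); Taking the first minus the rest: starting from the r=10.5 sphere (327.63 mm²), the r=5.5 cylinder at (12, 3) partially overlaps it — only the 19.68 mm² overlap (of its 90.75 mm²) is removed, clipping the outline — area = 307.95 mm². At z = 16.96: the r=10.5 sphere slices to a regular 12-gon of circumradius 8.278 (√(r²−h²) with h=6.46 from center) (area = (12/2)·8.278²·sin(360°/12) = 205.56 mm²); the cylinder at (12, 3): section is a regular 12-gon, circumradius r=5.5 (area = (12/2)·5.500²·sin(360°/12) = 90.75 mm²); Taking the first minus the rest: starting from the r=10.5 sphere (205.56 mm²), the r=5.5 cylinder at (12, 3) partially overlaps it — only the 3.96 mm² overlap (of its 90.75 mm²) is removed, clipping the outline — area = 201.60 mm². Checking containment: the cross-section at z = 16.96 is a subset of the cross-section at z = 11.52.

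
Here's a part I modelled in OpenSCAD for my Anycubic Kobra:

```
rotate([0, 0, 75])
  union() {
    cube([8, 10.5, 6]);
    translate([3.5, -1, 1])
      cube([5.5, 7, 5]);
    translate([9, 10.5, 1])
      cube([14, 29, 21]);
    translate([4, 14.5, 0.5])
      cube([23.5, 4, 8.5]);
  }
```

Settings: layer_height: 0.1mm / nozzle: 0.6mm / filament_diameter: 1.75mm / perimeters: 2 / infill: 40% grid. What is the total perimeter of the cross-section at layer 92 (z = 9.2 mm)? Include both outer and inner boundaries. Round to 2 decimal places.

At z = 9.2 mm: the cube does not reach this height (z outside [0, 6]); the cube at (3.5, -1) is absent (z outside [1, 6]); the cube at (9, 10.5) is present — its section is the full 14×29 rectangle (perimeter 86.00 mm); the cube at (4, 14.5) does not reach this height (z outside [0.5, 9]); Merging all regions: only the 14×29 cube at (9, 10.5) is present, so the union is just that shape — boundary = 86.00 mm; (rotated 75° about Z; rotation is an isometry so areas/perimeters/island counts are preserved). Overall, the cross-section is a single solid region. Total boundary length (outer) = 86.00 mm.

86.00 mm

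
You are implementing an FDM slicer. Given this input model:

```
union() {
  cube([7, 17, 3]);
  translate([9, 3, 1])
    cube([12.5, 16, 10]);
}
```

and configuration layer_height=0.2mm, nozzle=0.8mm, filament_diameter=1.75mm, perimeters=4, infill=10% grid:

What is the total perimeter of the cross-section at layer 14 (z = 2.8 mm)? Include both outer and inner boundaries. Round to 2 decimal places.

At z = 2.8 mm: the cube is present — its section is the full 7×17 rectangle (perimeter 48.00 mm); the 12.5×16 cube at (9, 3) contributes its full rectangle (perimeter 57.00 mm); Combining (union): the 2 present regions are separate (no shared area or edge), so areas and boundary lengths simply add and each stays a separate island — boundary = 105.00 mm. Overall, the cross-section has 2 separate islands. Total boundary length (outer) = 105.00 mm.

105.00 mm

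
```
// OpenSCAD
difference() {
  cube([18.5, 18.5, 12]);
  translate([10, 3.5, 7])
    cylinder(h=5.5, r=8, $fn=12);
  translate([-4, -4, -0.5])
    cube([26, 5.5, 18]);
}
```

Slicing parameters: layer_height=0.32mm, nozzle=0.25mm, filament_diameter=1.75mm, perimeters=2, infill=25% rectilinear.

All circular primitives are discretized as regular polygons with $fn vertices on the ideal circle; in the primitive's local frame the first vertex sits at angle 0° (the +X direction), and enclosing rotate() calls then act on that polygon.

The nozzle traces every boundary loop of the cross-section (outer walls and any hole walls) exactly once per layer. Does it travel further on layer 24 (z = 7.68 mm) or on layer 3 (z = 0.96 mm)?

layer 24 (z = 7.68 mm)

Layer 24 (z = 7.68): the cube (footprint 18.5×18.5) is included at this height (perimeter 74.00 mm); the cylinder at (10, 3.5): section is a regular 12-gon, circumradius r=8 (perimeter = 2·12·8.000·sin(180°/12) = 49.69 mm); the 26×5.5 cube at (-4, -4) contributes its full rectangle (perimeter 63.00 mm); After the difference (first − rest): starting from the 18.5×18.5 cube, the r=8 cylinder at (10, 3.5) partially overlaps it — only the 148.72 mm² overlap (of its 192.00 mm²) is removed, clipping the outline; the 26×5.5 cube at (-4, -4) partially overlaps it — only the 5.96 mm² overlap (of its 143.00 mm²) is removed, clipping the outline — boundary = 85.06 mm. So its perimeter = 85.06 mm. Layer 3 (z = 0.96): the 18.5×18.5 cube contributes its full rectangle (perimeter 74.00 mm); the cylinder at (10, 3.5) is not intersected at this z (z outside [7, 12.5]); the cube at (-4, -4) is present — its section is the full 26×5.5 rectangle (perimeter 63.00 mm); Taking the first minus the rest: starting from the 18.5×18.5 cube, the 26×5.5 cube at (-4, -4) partially overlaps it — only the 27.75 mm² overlap (of its 143.00 mm²) is removed, clipping the outline — boundary = 71.00 mm. So its perimeter = 71.00 mm. Layer 24 is larger (85.06 vs 71.00 mm).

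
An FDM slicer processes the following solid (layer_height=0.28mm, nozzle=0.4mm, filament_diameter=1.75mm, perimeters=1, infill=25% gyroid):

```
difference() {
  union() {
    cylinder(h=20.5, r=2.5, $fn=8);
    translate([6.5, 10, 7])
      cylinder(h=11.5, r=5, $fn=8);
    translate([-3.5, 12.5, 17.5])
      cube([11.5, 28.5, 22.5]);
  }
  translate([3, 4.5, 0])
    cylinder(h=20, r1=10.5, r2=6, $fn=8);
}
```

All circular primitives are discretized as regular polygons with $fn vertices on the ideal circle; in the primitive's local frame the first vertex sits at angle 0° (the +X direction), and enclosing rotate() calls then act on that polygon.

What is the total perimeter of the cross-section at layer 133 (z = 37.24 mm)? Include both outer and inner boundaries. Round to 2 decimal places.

At z = 37.24 mm: the cylinder is not intersected at this z (z outside [0, 20.5]); the cylinder at (6.5, 10) does not reach this height (z outside [7, 18.5]); the 11.5×28.5 cube at (-3.5, 12.5) contributes its full rectangle (perimeter 80.00 mm); Combining (union): only the 11.5×28.5 cube at (-3.5, 12.5) is present, so the union is just that shape — boundary = 80.00 mm; the cone at (3, 4.5) is absent (z outside [0, 20]); Taking the first minus the rest: none of the subtracted shapes is present at this height, so the result so far is unchanged — boundary = 80.00 mm. Overall, the cross-section is a single solid region. Total boundary length (outer) = 80.00 mm.

80.00 mm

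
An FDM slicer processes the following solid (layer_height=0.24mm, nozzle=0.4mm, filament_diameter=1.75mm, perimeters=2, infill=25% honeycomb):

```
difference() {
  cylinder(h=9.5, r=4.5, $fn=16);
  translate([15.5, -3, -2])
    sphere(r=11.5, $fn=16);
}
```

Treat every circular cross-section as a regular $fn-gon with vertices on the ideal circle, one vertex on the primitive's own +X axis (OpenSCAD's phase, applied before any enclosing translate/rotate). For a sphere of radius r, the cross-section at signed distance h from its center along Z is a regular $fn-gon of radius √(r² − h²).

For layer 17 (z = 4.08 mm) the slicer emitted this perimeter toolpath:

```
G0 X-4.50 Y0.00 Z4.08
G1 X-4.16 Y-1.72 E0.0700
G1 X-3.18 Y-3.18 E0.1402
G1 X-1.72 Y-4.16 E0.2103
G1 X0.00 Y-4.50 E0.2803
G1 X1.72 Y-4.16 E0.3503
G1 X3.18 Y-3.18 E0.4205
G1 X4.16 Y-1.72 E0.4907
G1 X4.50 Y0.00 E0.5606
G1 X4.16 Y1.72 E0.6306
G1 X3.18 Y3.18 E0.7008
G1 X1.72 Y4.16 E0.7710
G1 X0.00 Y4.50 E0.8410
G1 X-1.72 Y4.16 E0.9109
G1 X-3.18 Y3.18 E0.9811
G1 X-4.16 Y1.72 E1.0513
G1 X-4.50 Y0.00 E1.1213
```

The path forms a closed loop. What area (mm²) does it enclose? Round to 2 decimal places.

62.00 mm²

Apply the shoelace formula to the sequence of (X, Y) vertices; enclosed area = 62.00 mm².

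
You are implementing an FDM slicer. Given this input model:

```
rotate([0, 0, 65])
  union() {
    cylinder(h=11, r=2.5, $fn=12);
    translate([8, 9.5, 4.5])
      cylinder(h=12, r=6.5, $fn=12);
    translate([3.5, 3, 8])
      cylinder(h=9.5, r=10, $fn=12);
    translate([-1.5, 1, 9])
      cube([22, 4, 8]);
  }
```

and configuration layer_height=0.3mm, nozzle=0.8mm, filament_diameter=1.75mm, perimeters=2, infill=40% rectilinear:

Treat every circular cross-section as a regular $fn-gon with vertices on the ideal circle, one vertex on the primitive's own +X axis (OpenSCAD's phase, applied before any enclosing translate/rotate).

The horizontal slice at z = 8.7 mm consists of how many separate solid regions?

At z = 8.7 mm: the cylinder: section is a regular 12-gon, circumradius r=2.5; the r=6.5 cylinder at (8, 9.5) contributes a regular 12-gon of circumradius 6.5; the r=10 cylinder at (3.5, 3) gives a regular 12-gon of circumradius 10 (constant along its height); the cube at (-1.5, 1) does not reach this height (z outside [9, 17]); Merging all regions: the regions partially overlap (shared area 96.51 mm²), so overlapping operands fuse into one piece — 1 connected region; (whole slice rotated 65° about Z — lengths, areas and connectivity unchanged). The result has 1 disconnected region.

1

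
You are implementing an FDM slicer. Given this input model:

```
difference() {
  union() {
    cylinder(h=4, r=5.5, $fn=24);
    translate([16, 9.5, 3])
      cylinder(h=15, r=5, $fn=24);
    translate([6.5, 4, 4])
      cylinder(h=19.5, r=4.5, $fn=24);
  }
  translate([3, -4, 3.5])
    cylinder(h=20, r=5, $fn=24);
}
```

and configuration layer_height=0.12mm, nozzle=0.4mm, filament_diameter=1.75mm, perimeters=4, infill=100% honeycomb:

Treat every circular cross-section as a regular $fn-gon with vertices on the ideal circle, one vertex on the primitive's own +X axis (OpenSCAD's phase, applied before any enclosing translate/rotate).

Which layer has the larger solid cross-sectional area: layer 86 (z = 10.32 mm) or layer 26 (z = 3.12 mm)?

layer 26 (z = 3.12 mm)

Layer 86 (z = 10.32): the cylinder is absent (z outside [0, 4]); the r=5 cylinder at (16, 9.5) gives a regular 24-gon of circumradius 5 (constant along its height) (area = (24/2)·5.000²·sin(360°/24) = 77.65 mm²); the cylinder at (6.5, 4): section is a regular 24-gon, circumradius r=4.5 (area = (24/2)·4.500²·sin(360°/24) = 62.89 mm²); Taking the union: the 2 present regions are separate (no shared area or edge), so areas and boundary lengths simply add and each stays a separate island — area = 140.54 mm²; the r=5 cylinder at (3, -4) gives a regular 24-gon of circumradius 5 (constant along its height) (area = (24/2)·5.000²·sin(360°/24) = 77.65 mm²); After the difference (first − rest): starting from that combined region (140.54 mm²), the r=5 cylinder at (3, -4) partially overlaps it — only the 1.72 mm² overlap (of its 77.65 mm²) is removed, clipping the outline — area = 138.81 mm². So its area = 138.81 mm². Layer 26 (z = 3.12): the r=5.5 cylinder gives a regular 24-gon of circumradius 5.5 (constant along its height) (area = (24/2)·5.500²·sin(360°/24) = 93.95 mm²); the r=5 cylinder at (16, 9.5) gives a regular 24-gon of circumradius 5 (constant along its height) (area = (24/2)·5.000²·sin(360°/24) = 77.65 mm²); the cylinder at (6.5, 4) is absent (z outside [4, 23.5]); Combining (union): the 2 present regions are separate (no shared area or edge), so areas and boundary lengths simply add and each stays a separate island — area = 171.60 mm²; the cylinder at (3, -4) does not reach this height (z outside [3.5, 23.5]); After the difference (first − rest): none of the subtracted shapes is present at this height, so the result so far is unchanged — area = 171.60 mm². So its area = 171.60 mm². Layer 26 is larger (171.60 vs 138.81 mm²).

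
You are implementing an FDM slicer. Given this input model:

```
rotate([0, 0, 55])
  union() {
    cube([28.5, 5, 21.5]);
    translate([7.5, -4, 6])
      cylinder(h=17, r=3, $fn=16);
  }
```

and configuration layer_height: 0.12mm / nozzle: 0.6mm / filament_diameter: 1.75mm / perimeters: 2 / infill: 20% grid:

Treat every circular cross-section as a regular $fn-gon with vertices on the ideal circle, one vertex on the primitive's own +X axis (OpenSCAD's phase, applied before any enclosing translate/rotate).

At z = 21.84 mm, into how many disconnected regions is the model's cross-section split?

At z = 21.84 mm: the cube is absent (z outside [0, 21.5]); the r=3 cylinder at (7.5, -4) contributes a regular 16-gon of circumradius 3; Combining (union): only the r=3 cylinder at (7.5, -4) is present, so the union is just that shape — 1 connected region; (whole slice rotated 55° about Z — lengths, areas and connectivity unchanged). The result has 1 disconnected region.

1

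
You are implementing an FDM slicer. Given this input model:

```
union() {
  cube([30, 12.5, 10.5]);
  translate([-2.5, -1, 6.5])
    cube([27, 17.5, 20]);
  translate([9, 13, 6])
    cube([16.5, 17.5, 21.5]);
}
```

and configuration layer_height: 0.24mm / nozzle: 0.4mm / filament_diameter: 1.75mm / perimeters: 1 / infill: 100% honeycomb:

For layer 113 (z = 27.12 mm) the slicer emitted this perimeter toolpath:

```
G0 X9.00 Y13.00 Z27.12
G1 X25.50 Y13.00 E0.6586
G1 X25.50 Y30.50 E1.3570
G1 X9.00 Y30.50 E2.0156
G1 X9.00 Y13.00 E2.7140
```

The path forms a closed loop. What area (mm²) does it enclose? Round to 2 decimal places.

Apply the shoelace formula to the sequence of (X, Y) vertices; enclosed area = 288.75 mm².

288.75 mm²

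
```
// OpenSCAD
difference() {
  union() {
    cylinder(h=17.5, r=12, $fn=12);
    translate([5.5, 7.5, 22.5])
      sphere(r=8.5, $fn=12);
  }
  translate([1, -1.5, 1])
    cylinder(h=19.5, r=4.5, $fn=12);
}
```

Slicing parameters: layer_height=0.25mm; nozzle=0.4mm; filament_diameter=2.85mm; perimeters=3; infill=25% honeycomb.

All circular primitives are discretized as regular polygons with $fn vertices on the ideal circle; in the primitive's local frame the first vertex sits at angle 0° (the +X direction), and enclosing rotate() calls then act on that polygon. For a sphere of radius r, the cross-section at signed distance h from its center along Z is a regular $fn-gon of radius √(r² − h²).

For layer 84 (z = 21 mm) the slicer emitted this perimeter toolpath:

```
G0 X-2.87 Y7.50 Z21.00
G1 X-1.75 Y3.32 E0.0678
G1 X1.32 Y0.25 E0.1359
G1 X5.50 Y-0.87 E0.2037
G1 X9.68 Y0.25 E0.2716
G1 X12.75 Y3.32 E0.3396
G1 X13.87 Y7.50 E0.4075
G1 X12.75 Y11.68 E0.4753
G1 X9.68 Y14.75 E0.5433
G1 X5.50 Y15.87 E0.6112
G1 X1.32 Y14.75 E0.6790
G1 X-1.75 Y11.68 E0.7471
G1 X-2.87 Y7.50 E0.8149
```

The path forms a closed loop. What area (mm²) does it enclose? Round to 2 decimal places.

Apply the shoelace formula to the sequence of (X, Y) vertices; enclosed area = 210.13 mm².

210.13 mm²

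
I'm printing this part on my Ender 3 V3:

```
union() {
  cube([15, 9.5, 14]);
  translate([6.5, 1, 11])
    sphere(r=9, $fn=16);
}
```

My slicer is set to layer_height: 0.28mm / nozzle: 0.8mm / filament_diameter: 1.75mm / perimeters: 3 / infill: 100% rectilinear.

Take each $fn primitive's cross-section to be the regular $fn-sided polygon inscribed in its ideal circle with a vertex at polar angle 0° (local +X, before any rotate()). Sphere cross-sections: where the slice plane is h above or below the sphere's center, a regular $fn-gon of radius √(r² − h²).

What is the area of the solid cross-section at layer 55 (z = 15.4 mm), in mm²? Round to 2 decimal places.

188.71 mm²

At z = 15.4 mm: the cube does not reach this height (z outside [0, 14]); the r=9 sphere at (6.5, 1) contributes a regular 16-gon of circumradius √(9²−4.4²) = 7.851 (area = (16/2)·7.851²·sin(360°/16) = 188.71 mm²); Combining (union): only the r=9 sphere at (6.5, 1) is present, so the union is just that shape — area = 188.71 mm². Overall, the cross-section is a single solid region. Net area = 188.71 mm².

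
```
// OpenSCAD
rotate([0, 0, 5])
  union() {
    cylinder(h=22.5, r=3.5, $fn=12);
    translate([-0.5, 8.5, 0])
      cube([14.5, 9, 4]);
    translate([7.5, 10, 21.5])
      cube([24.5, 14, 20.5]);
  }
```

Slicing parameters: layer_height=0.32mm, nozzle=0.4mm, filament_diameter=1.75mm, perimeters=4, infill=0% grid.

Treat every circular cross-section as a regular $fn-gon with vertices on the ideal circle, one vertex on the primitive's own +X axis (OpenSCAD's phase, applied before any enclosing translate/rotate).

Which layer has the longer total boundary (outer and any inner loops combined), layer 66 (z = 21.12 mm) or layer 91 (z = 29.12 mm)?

Layer 66 (z = 21.12): the r=3.5 cylinder gives a regular 12-gon of circumradius 3.5 (constant along its height) (perimeter = 2·12·3.500·sin(180°/12) = 21.74 mm); the cube at (-0.5, 8.5) does not reach this height (z outside [0, 4]); the cube at (7.5, 10) is not intersected at this z (z outside [21.5, 42]); Merging all regions: only the r=3.5 cylinder is present, so the union is just that shape — boundary = 21.74 mm; (rotated 5° about Z; rotation is an isometry so areas/perimeters/island counts are preserved). So its perimeter = 21.74 mm. Layer 91 (z = 29.12): the cylinder is not intersected at this z (z outside [0, 22.5]); the cube at (-0.5, 8.5) does not reach this height (z outside [0, 4]); the 24.5×14 cube at (7.5, 10) contributes its full rectangle (perimeter 77.00 mm); Merging all regions: only the 24.5×14 cube at (7.5, 10) is present, so the union is just that shape — boundary = 77.00 mm; (rotated 5° about Z; rotation is an isometry so areas/perimeters/island counts are preserved). So its perimeter = 77.00 mm. Layer 91 is larger (77.00 vs 21.74 mm).

layer 91 (z = 29.12 mm)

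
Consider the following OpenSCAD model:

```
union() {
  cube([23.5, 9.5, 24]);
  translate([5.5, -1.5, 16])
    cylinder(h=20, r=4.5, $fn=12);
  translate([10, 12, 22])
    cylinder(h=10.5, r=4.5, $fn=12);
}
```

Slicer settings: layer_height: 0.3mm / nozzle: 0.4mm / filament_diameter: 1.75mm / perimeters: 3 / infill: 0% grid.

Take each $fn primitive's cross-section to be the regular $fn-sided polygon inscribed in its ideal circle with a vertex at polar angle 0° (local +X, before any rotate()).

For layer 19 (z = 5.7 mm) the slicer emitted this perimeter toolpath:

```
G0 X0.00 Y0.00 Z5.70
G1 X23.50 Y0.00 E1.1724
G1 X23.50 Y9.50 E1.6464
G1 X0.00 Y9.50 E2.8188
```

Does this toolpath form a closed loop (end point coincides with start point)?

Start point (G0): (0.00, 0.00). End point (last G1): the path does not return to the start — open.

no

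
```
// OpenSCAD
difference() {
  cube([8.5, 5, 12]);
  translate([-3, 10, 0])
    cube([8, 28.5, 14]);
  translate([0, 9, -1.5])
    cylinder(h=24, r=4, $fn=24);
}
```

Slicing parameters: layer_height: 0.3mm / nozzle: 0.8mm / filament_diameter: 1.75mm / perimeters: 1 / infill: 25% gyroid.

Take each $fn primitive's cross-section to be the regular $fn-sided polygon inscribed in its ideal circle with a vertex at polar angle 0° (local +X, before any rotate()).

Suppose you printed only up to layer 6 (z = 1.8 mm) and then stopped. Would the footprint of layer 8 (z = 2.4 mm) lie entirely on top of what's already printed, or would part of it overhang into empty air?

entirely on top

Compare the two slices. At z = 1.8: the cube (footprint 8.5×5) is included at this height (area 42.50 mm²); the cube at (-3, 10) is present — its section is the full 8×28.5 rectangle (area 228.00 mm²); the cylinder at (0, 9): section is a regular 24-gon, circumradius r=4 (area = (24/2)·4.000²·sin(360°/24) = 49.69 mm²); After the difference (first − rest): starting from the 8.5×5 cube (42.50 mm²), the 8×28.5 cube at (-3, 10) misses the remaining region (no effect); the r=4 cylinder at (0, 9) misses the remaining region (no effect) — area = 42.50 mm². At z = 2.4: the 8.5×5 cube contributes its full rectangle (area 42.50 mm²); the cube at (-3, 10) is present — its section is the full 8×28.5 rectangle (area 228.00 mm²); the r=4 cylinder at (0, 9) gives a regular 24-gon of circumradius 4 (constant along its height) (area = (24/2)·4.000²·sin(360°/24) = 49.69 mm²); After the difference (first − rest): starting from the 8.5×5 cube (42.50 mm²), the 8×28.5 cube at (-3, 10) misses the remaining region (no effect); the r=4 cylinder at (0, 9) misses the remaining region (no effect) — area = 42.50 mm². Checking containment: the cross-section at z = 2.4 is a subset of the cross-section at z = 1.8.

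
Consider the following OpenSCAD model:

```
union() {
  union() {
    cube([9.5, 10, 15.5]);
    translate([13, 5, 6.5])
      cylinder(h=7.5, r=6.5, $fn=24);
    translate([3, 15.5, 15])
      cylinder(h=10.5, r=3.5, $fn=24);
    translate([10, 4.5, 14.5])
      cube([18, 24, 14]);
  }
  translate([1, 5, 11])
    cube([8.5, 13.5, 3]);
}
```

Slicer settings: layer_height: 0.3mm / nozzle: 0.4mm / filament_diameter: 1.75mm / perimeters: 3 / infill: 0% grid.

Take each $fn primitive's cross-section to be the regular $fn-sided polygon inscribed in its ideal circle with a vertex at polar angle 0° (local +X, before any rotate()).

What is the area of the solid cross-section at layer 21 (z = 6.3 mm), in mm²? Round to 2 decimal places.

At z = 6.3 mm: the 9.5×10 cube contributes its full rectangle (area 95.00 mm²); the cylinder at (13, 5) is absent (z outside [6.5, 14]); the cylinder at (3, 15.5) is absent (z outside [15, 25.5]); the cube at (10, 4.5) does not reach this height (z outside [14.5, 28.5]); Taking the union: only the 9.5×10 cube is present, so the union is just that shape — area = 95.00 mm²; the cube at (1, 5) is not intersected at this z (z outside [11, 14]); Combining (union): only the result so far is present, so the union is just that shape — area = 95.00 mm². Overall, the cross-section is a single solid region. Net area = 95.00 mm².

95.00 mm²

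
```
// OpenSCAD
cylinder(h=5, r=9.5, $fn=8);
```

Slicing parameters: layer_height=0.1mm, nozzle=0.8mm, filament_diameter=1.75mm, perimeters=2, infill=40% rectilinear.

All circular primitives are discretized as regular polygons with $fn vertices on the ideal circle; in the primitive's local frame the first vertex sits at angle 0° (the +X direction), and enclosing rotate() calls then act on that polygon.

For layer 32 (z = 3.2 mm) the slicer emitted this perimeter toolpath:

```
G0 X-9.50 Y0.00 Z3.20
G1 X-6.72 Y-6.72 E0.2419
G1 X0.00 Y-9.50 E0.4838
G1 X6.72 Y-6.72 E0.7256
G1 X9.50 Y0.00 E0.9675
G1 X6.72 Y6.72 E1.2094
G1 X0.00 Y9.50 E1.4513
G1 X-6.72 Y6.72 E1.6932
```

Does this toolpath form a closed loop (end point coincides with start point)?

Start point (G0): (-9.50, 0.00). End point (last G1): the path does not return to the start — open.

no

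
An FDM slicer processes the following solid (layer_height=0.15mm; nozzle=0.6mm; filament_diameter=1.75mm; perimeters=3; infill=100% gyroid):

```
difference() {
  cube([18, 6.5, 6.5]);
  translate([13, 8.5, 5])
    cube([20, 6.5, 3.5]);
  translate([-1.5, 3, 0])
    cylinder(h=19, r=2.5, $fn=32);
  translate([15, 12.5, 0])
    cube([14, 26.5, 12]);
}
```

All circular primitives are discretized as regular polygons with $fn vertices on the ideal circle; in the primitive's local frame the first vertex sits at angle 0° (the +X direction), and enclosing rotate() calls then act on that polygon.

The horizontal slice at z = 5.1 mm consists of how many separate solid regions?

At z = 5.1 mm: the cube is present — its section is the full 18×6.5 rectangle; the cube at (13, 8.5) (footprint 20×6.5) is included at this height; the cylinder at (-1.5, 3): section is a regular 32-gon, circumradius r=2.5; the cube at (15, 12.5) is present — its section is the full 14×26.5 rectangle; After the difference (first − rest): starting from the 18×6.5 cube, the 20×6.5 cube at (13, 8.5) misses the remaining region (no effect); the r=2.5 cylinder at (-1.5, 3) partially overlaps it — only the 2.76 mm² overlap (of its 19.51 mm²) is removed, clipping the outline; the 14×26.5 cube at (15, 12.5) misses the remaining region (no effect) — 1 connected region. The result has 1 disconnected region.

1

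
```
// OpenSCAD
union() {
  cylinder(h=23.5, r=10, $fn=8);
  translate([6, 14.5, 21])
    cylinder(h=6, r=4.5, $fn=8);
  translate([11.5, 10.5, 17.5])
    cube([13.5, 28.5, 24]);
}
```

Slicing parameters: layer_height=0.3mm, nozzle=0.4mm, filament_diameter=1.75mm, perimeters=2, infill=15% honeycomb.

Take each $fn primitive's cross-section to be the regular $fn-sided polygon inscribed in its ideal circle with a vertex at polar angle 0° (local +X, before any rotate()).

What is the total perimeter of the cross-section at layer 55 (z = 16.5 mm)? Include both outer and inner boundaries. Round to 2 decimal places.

At z = 16.5 mm: the r=10 cylinder gives a regular 8-gon of circumradius 10 (constant along its height) (perimeter = 2·8·10.000·sin(180°/8) = 61.23 mm); the cylinder at (6, 14.5) is absent (z outside [21, 27]); the cube at (11.5, 10.5) does not reach this height (z outside [17.5, 41.5]); Combining (union): only the r=10 cylinder is present, so the union is just that shape — boundary = 61.23 mm. Overall, the cross-section is a single solid region. Total boundary length (outer) = 61.23 mm.

61.23 mm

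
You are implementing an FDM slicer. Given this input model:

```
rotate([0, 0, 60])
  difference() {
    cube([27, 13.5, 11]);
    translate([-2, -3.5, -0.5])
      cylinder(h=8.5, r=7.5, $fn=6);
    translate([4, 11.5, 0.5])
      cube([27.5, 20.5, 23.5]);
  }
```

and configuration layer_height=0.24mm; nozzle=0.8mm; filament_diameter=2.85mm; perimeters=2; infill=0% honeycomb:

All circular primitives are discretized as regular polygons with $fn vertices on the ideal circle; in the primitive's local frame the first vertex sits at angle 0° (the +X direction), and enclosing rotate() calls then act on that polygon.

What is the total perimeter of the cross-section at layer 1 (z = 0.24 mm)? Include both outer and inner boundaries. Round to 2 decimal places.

79.73 mm

At z = 0.24 mm: the cube is present — its section is the full 27×13.5 rectangle (perimeter 81.00 mm); the cylinder at (-2, -3.5): section is a regular 6-gon, circumradius r=7.5 (perimeter = 2·6·7.500·sin(180°/6) = 45.00 mm); the cube at (4, 11.5) is not intersected at this z (z outside [0.5, 24]); Subtracting the remaining from the first: starting from the 27×13.5 cube, the r=7.5 cylinder at (-2, -3.5) partially overlaps it — only the 7.83 mm² overlap (of its 146.14 mm²) is removed, clipping the outline — boundary = 79.73 mm; (whole slice rotated 60° about Z — lengths, areas and connectivity unchanged). Overall, the cross-section is a single solid region. Total boundary length (outer) = 79.73 mm.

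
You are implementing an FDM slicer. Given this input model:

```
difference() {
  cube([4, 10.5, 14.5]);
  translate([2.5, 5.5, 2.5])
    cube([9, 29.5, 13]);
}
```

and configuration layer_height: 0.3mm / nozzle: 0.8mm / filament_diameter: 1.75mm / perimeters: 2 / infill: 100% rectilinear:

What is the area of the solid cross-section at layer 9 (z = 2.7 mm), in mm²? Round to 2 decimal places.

At z = 2.7 mm: the cube is present — its section is the full 4×10.5 rectangle (area 42.00 mm²); the cube at (2.5, 5.5) is present — its section is the full 9×29.5 rectangle (area 265.50 mm²); Subtracting the remaining from the first: starting from the 4×10.5 cube (42.00 mm²), the 9×29.5 cube at (2.5, 5.5) partially overlaps it — only the 7.50 mm² overlap (of its 265.50 mm²) is removed, clipping the outline — area = 34.50 mm². Overall, the cross-section is a single solid region. Net area = 34.50 mm².

34.50 mm²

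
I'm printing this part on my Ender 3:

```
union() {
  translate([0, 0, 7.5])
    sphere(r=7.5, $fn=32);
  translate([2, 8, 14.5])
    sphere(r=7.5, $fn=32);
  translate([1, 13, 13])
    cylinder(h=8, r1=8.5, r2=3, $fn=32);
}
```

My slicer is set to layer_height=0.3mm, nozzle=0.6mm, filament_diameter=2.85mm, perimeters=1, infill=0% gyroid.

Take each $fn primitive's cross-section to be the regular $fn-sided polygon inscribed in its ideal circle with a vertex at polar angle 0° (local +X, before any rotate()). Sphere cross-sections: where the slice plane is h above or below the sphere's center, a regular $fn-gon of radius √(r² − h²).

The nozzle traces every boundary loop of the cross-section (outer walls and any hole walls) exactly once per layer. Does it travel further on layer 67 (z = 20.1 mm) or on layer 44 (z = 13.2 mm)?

Layer 67 (z = 20.1): the sphere is not intersected at this z (|z−center|=12.600 > r=7.5); the r=7.5 sphere at (2, 8) slices to a regular 32-gon of circumradius 4.989 (√(r²−h²) with h=5.6 from center) (perimeter = 2·32·4.989·sin(180°/32) = 31.30 mm); the cone at (1, 13) (r1=8.5→r2=3) has section circumradius 3.619 here — a regular 32-gon (perimeter = 2·32·3.619·sin(180°/32) = 22.70 mm); Merging all regions: the regions partially overlap (shared area 16.40 mm²), so the edge portions inside another operand are dropped and the merged outline is re-measured after clipping — boundary = 38.23 mm. So its perimeter = 38.23 mm. Layer 44 (z = 13.2): the sphere: section is a regular 32-gon, circumradius = √(r²−h²) = √(7.5²−5.7²) = 4.874 (perimeter = 2·32·4.874·sin(180°/32) = 30.58 mm); the r=7.5 sphere at (2, 8) contributes a regular 32-gon of circumradius √(7.5²−1.3²) = 7.386 (perimeter = 2·32·7.386·sin(180°/32) = 46.34 mm); the cone at (1, 13) (r1=8.5→r2=3) has section circumradius 8.363 here — a regular 32-gon (perimeter = 2·32·8.363·sin(180°/32) = 52.46 mm); Taking the union: the regions partially overlap (shared area 138.12 mm²), so the edge portions inside another operand are dropped and the merged outline is re-measured after clipping — boundary = 70.81 mm. So its perimeter = 70.81 mm. Layer 44 is larger (70.81 vs 38.23 mm).

layer 44 (z = 13.2 mm)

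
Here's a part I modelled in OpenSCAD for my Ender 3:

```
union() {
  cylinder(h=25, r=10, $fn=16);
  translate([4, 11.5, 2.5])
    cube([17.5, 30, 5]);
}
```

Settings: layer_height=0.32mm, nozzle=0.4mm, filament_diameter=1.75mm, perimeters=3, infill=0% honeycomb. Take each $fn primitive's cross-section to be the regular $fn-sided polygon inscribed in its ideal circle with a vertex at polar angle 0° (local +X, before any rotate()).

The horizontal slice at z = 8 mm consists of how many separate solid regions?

1

At z = 8 mm: the cylinder: section is a regular 16-gon, circumradius r=10; the cube at (4, 11.5) is not intersected at this z (z outside [2.5, 7.5]); Merging all regions: only the r=10 cylinder is present, so the union is just that shape — 1 connected region. The result has 1 disconnected region.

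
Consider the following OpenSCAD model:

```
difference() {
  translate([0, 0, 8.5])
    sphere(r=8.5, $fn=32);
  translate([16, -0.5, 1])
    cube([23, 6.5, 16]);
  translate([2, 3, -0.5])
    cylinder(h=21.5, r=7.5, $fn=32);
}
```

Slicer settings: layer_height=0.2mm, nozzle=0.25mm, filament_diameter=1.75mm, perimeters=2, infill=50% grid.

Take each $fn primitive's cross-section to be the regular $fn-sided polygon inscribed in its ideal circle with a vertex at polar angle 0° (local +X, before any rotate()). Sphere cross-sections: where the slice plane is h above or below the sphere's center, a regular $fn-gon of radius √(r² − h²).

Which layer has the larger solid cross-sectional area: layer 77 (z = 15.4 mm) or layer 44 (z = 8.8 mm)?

Layer 77 (z = 15.4): the r=8.5 sphere contributes a regular 32-gon of circumradius √(8.5²−6.9²) = 4.964 (area = (32/2)·4.964²·sin(360°/32) = 76.91 mm²); the 23×6.5 cube at (16, -0.5) contributes its full rectangle (area 149.50 mm²); the r=7.5 cylinder at (2, 3) contributes a regular 32-gon of circumradius 7.5 (area = (32/2)·7.500²·sin(360°/32) = 175.58 mm²); Subtracting the remaining from the first: starting from the r=8.5 sphere (76.91 mm²), the 23×6.5 cube at (16, -0.5) misses the remaining region (no effect); the r=7.5 cylinder at (2, 3) partially overlaps it — only the 70.14 mm² overlap (of its 175.58 mm²) is removed, clipping the outline — area = 6.78 mm². So its area = 6.78 mm². Layer 44 (z = 8.8): the sphere: section is a regular 32-gon, circumradius = √(r²−h²) = √(8.5²−0.3²) = 8.495 (area = (32/2)·8.495²·sin(360°/32) = 225.24 mm²); the 23×6.5 cube at (16, -0.5) contributes its full rectangle (area 149.50 mm²); the r=7.5 cylinder at (2, 3) gives a regular 32-gon of circumradius 7.5 (constant along its height) (area = (32/2)·7.500²·sin(360°/32) = 175.58 mm²); Taking the first minus the rest: starting from the r=8.5 sphere (225.24 mm²), the 23×6.5 cube at (16, -0.5) misses the remaining region (no effect); the r=7.5 cylinder at (2, 3) partially overlaps it — only the 141.19 mm² overlap (of its 175.58 mm²) is removed, clipping the outline — area = 84.06 mm². So its area = 84.06 mm². Layer 44 is larger (84.06 vs 6.78 mm²).

layer 44 (z = 8.8 mm)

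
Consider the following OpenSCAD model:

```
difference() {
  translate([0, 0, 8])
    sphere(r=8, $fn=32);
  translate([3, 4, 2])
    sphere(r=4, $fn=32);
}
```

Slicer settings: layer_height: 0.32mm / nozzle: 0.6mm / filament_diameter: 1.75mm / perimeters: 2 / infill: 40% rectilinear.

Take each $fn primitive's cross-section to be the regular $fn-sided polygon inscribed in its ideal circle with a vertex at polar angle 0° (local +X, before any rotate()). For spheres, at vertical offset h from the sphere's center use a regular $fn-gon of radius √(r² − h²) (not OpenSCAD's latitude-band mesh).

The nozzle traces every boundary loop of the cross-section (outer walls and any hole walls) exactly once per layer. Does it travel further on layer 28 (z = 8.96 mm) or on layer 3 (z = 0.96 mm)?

layer 28 (z = 8.96 mm)

Layer 28 (z = 8.96): the sphere: section is a regular 32-gon, circumradius = √(r²−h²) = √(8²−0.96²) = 7.942 (perimeter = 2·32·7.942·sin(180°/32) = 49.82 mm); the sphere at (3, 4) does not reach this height (|z−center|=6.960 > r=4); Subtracting the remaining from the first: none of the subtracted shapes is present at this height, so the r=8 sphere is unchanged — boundary = 49.82 mm. So its perimeter = 49.82 mm. Layer 3 (z = 0.96): the r=8 sphere slices to a regular 32-gon of circumradius 3.800 (√(r²−h²) with h=7.04 from center) (perimeter = 2·32·3.800·sin(180°/32) = 23.84 mm); the r=4 sphere at (3, 4) slices to a regular 32-gon of circumradius 3.862 (√(r²−h²) with h=1.04 from center) (perimeter = 2·32·3.862·sin(180°/32) = 24.23 mm); After the difference (first − rest): starting from the r=8 sphere, the r=4 sphere at (3, 4) partially overlaps it — only the 10.56 mm² overlap (of its 46.57 mm²) is removed, clipping the outline — boundary = 23.80 mm. So its perimeter = 23.80 mm. Layer 28 is larger (49.82 vs 23.80 mm).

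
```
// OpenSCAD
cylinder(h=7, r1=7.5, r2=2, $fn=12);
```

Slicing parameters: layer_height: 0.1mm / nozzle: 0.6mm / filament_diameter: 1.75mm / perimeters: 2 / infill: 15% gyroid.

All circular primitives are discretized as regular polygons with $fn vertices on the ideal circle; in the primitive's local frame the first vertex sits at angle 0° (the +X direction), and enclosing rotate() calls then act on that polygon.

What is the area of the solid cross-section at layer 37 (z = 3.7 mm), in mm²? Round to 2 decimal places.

At z = 3.7 mm: the cone: at t=0.529 of its height the radius interpolates to r₁+(r₂−r₁)t = 4.593, giving a regular 12-gon of that circumradius (area = (12/2)·4.593²·sin(360°/12) = 63.28 mm²). Overall, the cross-section is a single solid region. Net area = 63.28 mm².

63.28 mm²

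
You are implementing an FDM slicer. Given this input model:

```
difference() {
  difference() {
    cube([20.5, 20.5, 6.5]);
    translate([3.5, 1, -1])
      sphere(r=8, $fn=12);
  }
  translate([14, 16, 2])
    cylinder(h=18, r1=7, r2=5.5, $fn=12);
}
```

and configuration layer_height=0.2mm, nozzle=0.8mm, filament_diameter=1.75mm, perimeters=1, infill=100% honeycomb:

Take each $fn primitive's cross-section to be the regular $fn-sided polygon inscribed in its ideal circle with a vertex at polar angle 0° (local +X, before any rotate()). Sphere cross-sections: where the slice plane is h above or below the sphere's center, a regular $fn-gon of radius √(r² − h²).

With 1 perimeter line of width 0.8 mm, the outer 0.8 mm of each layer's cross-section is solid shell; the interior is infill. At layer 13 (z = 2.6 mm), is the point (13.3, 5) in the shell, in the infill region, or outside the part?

At z = 2.6 mm: the cube (footprint 20.5×20.5) is included at this height; the sphere at (3.5, 1): section is a regular 12-gon, circumradius = √(r²−h²) = √(8²−3.6²) = 7.144; After the difference (first − rest): starting from the 20.5×20.5 cube, the r=8 sphere at (3.5, 1) partially overlaps it — only the 72.15 mm² overlap (of its 153.12 mm²) is removed, clipping the outline — 1 connected region; the cone at (14, 16) (r1=7→r2=5.5) has section circumradius 6.950 here — a regular 12-gon; After the difference (first − rest): starting from that combined region, the cone at (14, 16) partially overlaps it — only the 128.05 mm² overlap (of its 144.91 mm²) is removed, clipping the outline — 2 connected regions. Overall, the cross-section has 2 separate islands. The nearest boundary edge runs (10.64, 1.00)→(9.69, 4.57); distance from the point to it = 3.60 mm. (Shell/infill is judged within the island containing the point — the largest one.) The point is inside the cross-section and 3.60 mm from the nearest boundary — more than the 0.8 mm shell width (1 × 0.8), so it's in the infill interior.

infill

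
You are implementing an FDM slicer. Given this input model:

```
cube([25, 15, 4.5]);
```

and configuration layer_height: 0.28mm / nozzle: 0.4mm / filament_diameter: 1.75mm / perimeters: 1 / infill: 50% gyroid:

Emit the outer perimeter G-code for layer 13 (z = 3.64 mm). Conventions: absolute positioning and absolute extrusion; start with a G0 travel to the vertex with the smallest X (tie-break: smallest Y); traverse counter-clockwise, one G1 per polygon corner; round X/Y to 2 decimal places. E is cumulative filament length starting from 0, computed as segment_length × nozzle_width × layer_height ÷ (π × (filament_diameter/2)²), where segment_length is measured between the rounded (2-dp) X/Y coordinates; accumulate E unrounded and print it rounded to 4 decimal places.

At z = 3.64 mm: the cube is present — its section is the full 25×15 rectangle. The outline is a single polygon with 4 vertices. Extrusion per mm of travel: 0.4 × 0.28 / (π × 0.875²) = 0.046564. Accumulating E over each segment gives final E = 3.7251.

G0 X0.00 Y0.00 Z3.64
G1 X25.00 Y0.00 E1.1641
G1 X25.00 Y15.00 E1.8626
G1 X0.00 Y15.00 E3.0267
G1 X0.00 Y0.00 E3.7251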